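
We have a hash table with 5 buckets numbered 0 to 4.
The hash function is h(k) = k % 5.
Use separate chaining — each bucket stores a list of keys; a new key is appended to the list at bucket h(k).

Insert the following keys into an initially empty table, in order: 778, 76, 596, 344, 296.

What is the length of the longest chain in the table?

778 → bucket 3
76 → bucket 1
596 → bucket 1 (collision)
344 → bucket 4
296 → bucket 1 (collision)
Final buckets:
0: _
1: 76 -> 596 -> 296
2: _
3: 778
4: 344

3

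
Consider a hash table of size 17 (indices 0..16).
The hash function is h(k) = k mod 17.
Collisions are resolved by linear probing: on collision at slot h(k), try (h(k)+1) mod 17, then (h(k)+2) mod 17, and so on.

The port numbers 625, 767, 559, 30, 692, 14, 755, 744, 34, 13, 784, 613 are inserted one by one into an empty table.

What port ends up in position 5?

613

625: h=13 → slot 13
767: h=2 → slot 2
559: h=15 → slot 15
30: h=13, probe 13,14 → slot 14
692: h=12 → slot 12
14: h=14, probe 14,15,16 → slot 16
755: h=7 → slot 7
744: h=13, probe 13,14,15,16,0 → slot 0
34: h=0, probe 0,1 → slot 1
13: h=13, probe 13,14,15,16,0,1,2,3 → slot 3
784: h=2, probe 2,3,4 → slot 4
613: h=1, probe 1,2,3,4,5 → slot 5
Table: [744, 34, 767, 13, 784, 613, ∅, 755, ∅, ∅, ∅, ∅, 692, 625, 30, 559, 14]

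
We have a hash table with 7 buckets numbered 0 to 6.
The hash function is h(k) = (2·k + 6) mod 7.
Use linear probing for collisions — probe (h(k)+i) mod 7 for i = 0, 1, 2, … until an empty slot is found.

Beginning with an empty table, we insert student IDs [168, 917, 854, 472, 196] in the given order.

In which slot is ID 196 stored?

168: h=6 -> slot 6
917: h=6, probe 6,0 -> slot 0
854: h=6, probe 6,0,1 -> slot 1
472: h=5 -> slot 5
196: h=6, probe 6,0,1,2 -> slot 2
Table: [917, 854, 196, ∅, ∅, 472, 168]

2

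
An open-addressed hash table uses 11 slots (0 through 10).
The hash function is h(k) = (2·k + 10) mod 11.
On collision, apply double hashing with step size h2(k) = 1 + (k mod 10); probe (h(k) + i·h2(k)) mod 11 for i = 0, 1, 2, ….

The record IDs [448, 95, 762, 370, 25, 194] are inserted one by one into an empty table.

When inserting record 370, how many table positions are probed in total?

448: h=4 => slot 4
95: h=2 => slot 2
762: h=5 => slot 5
370: h=2, h2=1, probe 2,3 => slot 3
25: h=5, h2=6, probe 5,0 => slot 0
194: h=2, h2=5, probe 2,7 => slot 7
Table: [25, —, 95, 370, 448, 762, —, 194, —, —, —]

2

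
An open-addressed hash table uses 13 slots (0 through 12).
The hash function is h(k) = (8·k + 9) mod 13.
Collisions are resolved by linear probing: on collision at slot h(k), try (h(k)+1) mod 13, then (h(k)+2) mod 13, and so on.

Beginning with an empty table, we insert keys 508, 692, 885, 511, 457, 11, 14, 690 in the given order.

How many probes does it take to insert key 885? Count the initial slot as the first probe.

508: h=4 → slot 4
692: h=7 → slot 7
885: h=4, probe 4,5 → slot 5
511: h=2 → slot 2
457: h=12 → slot 12
11: h=6 → slot 6
14: h=4, probe 4,5,6,7,8 → slot 8
690: h=4, probe 4,5,6,7,8,9 → slot 9
Table: [∅, ∅, 511, ∅, 508, 885, 11, 692, 14, 690, ∅, ∅, 457]

2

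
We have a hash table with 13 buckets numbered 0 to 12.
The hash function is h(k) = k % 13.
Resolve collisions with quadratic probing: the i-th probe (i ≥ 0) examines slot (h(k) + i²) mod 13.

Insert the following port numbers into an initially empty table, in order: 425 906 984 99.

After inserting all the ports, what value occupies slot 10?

425 hashes to 9; slot 9 is free => place at 9.
906 hashes to 9; 9 taken => place at 10.
984 hashes to 9; 9,10 taken => place at 0.
99 hashes to 8; slot 8 is free => place at 8.
Table: [984, _, _, _, _, _, _, _, 99, 425, 906, _, _]

906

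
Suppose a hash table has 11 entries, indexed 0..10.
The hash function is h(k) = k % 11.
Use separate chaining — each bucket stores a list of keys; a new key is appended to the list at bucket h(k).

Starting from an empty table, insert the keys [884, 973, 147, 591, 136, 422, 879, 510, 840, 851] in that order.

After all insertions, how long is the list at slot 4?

Insert 884: h=4, bucket 4 empty -> new chain.
Insert 973: h=5, bucket 5 empty -> new chain.
Insert 147: h=4, bucket 4 nonempty -> append to chain.
Insert 591: h=8, bucket 8 empty -> new chain.
Insert 136: h=4, bucket 4 nonempty -> append to chain.
Insert 422: h=4, bucket 4 nonempty -> append to chain.
Insert 879: h=10, bucket 10 empty -> new chain.
Insert 510: h=4, bucket 4 nonempty -> append to chain.
Insert 840: h=4, bucket 4 nonempty -> append to chain.
Insert 851: h=4, bucket 4 nonempty -> append to chain.
Final buckets:
0: -
1: -
2: -
3: -
4: 884 -> 147 -> 136 -> 422 -> 510 -> 840 -> 851
5: 973
6: -
7: -
8: 591
9: -
10: 879

7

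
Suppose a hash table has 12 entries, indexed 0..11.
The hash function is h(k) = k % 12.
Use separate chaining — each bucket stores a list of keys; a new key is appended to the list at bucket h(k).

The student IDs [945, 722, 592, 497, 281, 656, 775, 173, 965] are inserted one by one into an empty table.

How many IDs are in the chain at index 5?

945 -> bucket 9
722 -> bucket 2
592 -> bucket 4
497 -> bucket 5
281 -> bucket 5 (collision)
656 -> bucket 8
775 -> bucket 7
173 -> bucket 5 (collision)
965 -> bucket 5 (collision)
Final buckets:
0: —
1: —
2: 722
3: —
4: 592
5: 497 -> 281 -> 173 -> 965
6: —
7: 775
8: 656
9: 945
10: —
11: —

4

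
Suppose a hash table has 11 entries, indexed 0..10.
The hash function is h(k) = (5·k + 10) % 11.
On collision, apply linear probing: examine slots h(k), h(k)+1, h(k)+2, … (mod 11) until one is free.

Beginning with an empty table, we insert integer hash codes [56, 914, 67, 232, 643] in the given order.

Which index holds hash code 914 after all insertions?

56: h=4 => slot 4
914: h=4, probe 4,5 => slot 5
67: h=4, probe 4,5,6 => slot 6
232: h=4, probe 4,5,6,7 => slot 7
643: h=2 => slot 2
Table: [., ., 643, ., 56, 914, 67, 232, ., ., .]

5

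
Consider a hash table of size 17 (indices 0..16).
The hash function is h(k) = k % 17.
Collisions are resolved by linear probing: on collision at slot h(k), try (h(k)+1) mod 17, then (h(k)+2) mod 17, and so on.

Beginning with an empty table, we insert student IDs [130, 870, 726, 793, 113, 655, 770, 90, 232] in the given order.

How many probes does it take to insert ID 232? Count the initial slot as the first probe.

5

130 hashes to 11; slot 11 is free -> place at 11.
870 hashes to 3; slot 3 is free -> place at 3.
726 hashes to 12; slot 12 is free -> place at 12.
793 hashes to 11; 11,12 taken -> place at 13.
113 hashes to 11; 11,12,13 taken -> place at 14.
655 hashes to 9; slot 9 is free -> place at 9.
770 hashes to 5; slot 5 is free -> place at 5.
90 hashes to 5; 5 taken -> place at 6.
232 hashes to 11; 11,12,13,14 taken -> place at 15.
Table: [-, -, -, 870, -, 770, 90, -, -, 655, -, 130, 726, 793, 113, 232, -]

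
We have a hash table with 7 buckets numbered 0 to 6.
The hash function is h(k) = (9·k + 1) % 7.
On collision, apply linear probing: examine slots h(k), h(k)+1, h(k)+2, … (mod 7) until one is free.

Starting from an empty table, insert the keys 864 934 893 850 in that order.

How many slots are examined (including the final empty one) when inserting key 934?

2

Insert 864: h=0, slot 0 empty -> index 0.
Insert 934: h=0, slot 0 occupied -> index 1.
Insert 893: h=2, slot 2 empty -> index 2.
Insert 850: h=0, slots 0,1,2 occupied -> index 3.
Table: [864, 934, 893, 850, ., ., .]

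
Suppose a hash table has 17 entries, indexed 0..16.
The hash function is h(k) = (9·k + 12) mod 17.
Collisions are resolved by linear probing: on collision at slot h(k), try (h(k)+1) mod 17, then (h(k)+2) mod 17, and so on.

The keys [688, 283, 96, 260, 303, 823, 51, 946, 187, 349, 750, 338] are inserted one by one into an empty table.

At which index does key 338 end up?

15

Insert 688: h=16, slot 16 empty -> index 16.
Insert 283: h=9, slot 9 empty -> index 9.
Insert 96: h=9, slot 9 occupied -> index 10.
Insert 260: h=6, slot 6 empty -> index 6.
Insert 303: h=2, slot 2 empty -> index 2.
Insert 823: h=7, slot 7 empty -> index 7.
Insert 51: h=12, slot 12 empty -> index 12.
Insert 946: h=9, slots 9,10 occupied -> index 11.
Insert 187: h=12, slot 12 occupied -> index 13.
Insert 349: h=8, slot 8 empty -> index 8.
Insert 750: h=13, slot 13 occupied -> index 14.
Insert 338: h=11, slots 11,12,13,14 occupied -> index 15.
Table: [., ., 303, ., ., ., 260, 823, 349, 283, 96, 946, 51, 187, 750, 338, 688]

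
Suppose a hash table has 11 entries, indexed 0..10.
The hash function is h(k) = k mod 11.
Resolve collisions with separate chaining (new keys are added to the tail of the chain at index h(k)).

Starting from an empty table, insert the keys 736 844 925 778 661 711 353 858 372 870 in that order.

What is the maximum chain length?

4

736 → bucket 10
844 → bucket 8
925 → bucket 1
778 → bucket 8 (collision)
661 → bucket 1 (collision)
711 → bucket 7
353 → bucket 1 (collision)
858 → bucket 0
372 → bucket 9
870 → bucket 1 (collision)
Final buckets:
0: 858
1: 925 -> 661 -> 353 -> 870
2: ∅
3: ∅
4: ∅
5: ∅
6: ∅
7: 711
8: 844 -> 778
9: 372
10: 736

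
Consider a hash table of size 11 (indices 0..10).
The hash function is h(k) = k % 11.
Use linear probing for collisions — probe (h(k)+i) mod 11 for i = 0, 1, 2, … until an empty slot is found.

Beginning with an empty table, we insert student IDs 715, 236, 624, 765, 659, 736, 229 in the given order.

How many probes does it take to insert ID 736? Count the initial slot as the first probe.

3

715 hashes to 0; slot 0 is free → place at 0.
236 hashes to 5; slot 5 is free → place at 5.
624 hashes to 8; slot 8 is free → place at 8.
765 hashes to 6; slot 6 is free → place at 6.
659 hashes to 10; slot 10 is free → place at 10.
736 hashes to 10; 10,0 taken → place at 1.
229 hashes to 9; slot 9 is free → place at 9.
Table: [715, 736, -, -, -, 236, 765, -, 624, 229, 659]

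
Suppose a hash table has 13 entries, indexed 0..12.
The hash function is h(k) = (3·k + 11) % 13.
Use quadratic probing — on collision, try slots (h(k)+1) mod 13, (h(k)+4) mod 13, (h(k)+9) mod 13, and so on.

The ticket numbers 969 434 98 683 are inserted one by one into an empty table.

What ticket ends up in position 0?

434

Insert 969: h=6, slot 6 empty → index 6.
Insert 434: h=0, slot 0 empty → index 0.
Insert 98: h=6, slot 6 occupied → index 7.
Insert 683: h=6, slots 6,7 occupied → index 10.
Table: [434, _, _, _, _, _, 969, 98, _, _, 683, _, _]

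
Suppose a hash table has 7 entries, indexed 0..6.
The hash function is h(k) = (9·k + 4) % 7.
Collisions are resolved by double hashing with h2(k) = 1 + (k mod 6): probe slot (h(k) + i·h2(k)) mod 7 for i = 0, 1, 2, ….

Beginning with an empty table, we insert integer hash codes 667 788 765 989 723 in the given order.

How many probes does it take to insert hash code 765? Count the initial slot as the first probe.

3

667: h=1 => slot 1
788: h=5 => slot 5
765: h=1, h2=4, probe 1,5,2 => slot 2
989: h=1, h2=6, probe 1,0 => slot 0
723: h=1, h2=4, probe 1,5,2,6 => slot 6
Table: [989, 667, 765, ∅, ∅, 788, 723]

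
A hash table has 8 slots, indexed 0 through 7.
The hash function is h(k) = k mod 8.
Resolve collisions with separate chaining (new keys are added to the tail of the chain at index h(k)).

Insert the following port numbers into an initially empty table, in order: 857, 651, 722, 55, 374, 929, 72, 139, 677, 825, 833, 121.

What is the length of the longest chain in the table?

5

857 → bucket 1
651 → bucket 3
722 → bucket 2
55 → bucket 7
374 → bucket 6
929 → bucket 1 (collision)
72 → bucket 0
139 → bucket 3 (collision)
677 → bucket 5
825 → bucket 1 (collision)
833 → bucket 1 (collision)
121 → bucket 1 (collision)
Final buckets:
0: 72
1: 857 -> 929 -> 825 -> 833 -> 121
2: 722
3: 651 -> 139
4: .
5: 677
6: 374
7: 55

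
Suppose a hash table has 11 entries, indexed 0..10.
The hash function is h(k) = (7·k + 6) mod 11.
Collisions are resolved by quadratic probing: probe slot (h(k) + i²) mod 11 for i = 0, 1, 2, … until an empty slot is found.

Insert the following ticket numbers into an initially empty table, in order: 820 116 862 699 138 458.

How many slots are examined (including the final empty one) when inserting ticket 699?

Insert 820: h=4, slot 4 empty => index 4.
Insert 116: h=4, slot 4 occupied => index 5.
Insert 862: h=1, slot 1 empty => index 1.
Insert 699: h=4, slots 4,5 occupied => index 8.
Insert 138: h=4, slots 4,5,8 occupied => index 2.
Insert 458: h=0, slot 0 empty => index 0.
Table: [458, 862, 138, ., 820, 116, ., ., 699, ., .]

3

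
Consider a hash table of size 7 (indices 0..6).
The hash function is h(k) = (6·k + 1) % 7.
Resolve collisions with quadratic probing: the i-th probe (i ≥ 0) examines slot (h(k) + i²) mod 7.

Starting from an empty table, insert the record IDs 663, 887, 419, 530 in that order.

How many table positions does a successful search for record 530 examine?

Insert 663: h=3, slot 3 empty => index 3.
Insert 887: h=3, slot 3 occupied => index 4.
Insert 419: h=2, slot 2 empty => index 2.
Insert 530: h=3, slots 3,4 occupied => index 0.
Table: [530, -, 419, 663, 887, -, -]
Lookup 530: h=3, probe 3,4,0 → found at 0.

3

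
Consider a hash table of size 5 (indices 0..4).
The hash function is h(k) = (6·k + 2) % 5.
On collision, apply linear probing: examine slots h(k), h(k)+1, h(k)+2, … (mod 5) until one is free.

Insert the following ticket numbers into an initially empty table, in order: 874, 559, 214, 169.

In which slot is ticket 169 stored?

874: h=1 => slot 1
559: h=1, probe 1,2 => slot 2
214: h=1, probe 1,2,3 => slot 3
169: h=1, probe 1,2,3,4 => slot 4
Table: [∅, 874, 559, 214, 169]

4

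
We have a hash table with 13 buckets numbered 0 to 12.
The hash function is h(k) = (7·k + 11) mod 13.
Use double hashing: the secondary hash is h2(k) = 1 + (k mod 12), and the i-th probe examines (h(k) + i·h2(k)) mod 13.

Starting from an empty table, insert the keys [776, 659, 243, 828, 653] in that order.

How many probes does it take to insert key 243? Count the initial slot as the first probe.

776 hashes to 9; slot 9 is free -> place at 9.
659 hashes to 9, h2=12; 9 taken -> place at 8.
243 hashes to 9, h2=4; 9 taken -> place at 0.
828 hashes to 9, h2=1; 9 taken -> place at 10.
653 hashes to 6; slot 6 is free -> place at 6.
Table: [243, —, —, —, —, —, 653, —, 659, 776, 828, —, —]

2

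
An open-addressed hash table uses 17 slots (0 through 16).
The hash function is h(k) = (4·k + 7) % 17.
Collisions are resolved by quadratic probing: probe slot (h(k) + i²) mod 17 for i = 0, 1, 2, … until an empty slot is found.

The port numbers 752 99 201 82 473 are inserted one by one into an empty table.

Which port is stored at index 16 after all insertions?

752 hashes to 6; slot 6 is free → place at 6.
99 hashes to 12; slot 12 is free → place at 12.
201 hashes to 12; 12 taken → place at 13.
82 hashes to 12; 12,13 taken → place at 16.
473 hashes to 12; 12,13,16 taken → place at 4.
Table: [-, -, -, -, 473, -, 752, -, -, -, -, -, 99, 201, -, -, 82]

82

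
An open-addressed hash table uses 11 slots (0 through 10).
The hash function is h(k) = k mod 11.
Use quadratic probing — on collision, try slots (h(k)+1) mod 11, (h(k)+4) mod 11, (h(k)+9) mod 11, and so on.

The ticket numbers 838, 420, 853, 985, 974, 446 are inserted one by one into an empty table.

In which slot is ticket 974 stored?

10

838: h=2 -> slot 2
420: h=2, probe 2,3 -> slot 3
853: h=6 -> slot 6
985: h=6, probe 6,7 -> slot 7
974: h=6, probe 6,7,10 -> slot 10
446: h=6, probe 6,7,10,4 -> slot 4
Table: [∅, ∅, 838, 420, 446, ∅, 853, 985, ∅, ∅, 974]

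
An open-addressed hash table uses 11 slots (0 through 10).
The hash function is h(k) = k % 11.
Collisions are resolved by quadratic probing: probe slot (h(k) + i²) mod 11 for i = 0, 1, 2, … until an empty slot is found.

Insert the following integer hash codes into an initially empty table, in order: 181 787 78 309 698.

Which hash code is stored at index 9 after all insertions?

698

Insert 181: h=5, slot 5 empty => index 5.
Insert 787: h=6, slot 6 empty => index 6.
Insert 78: h=1, slot 1 empty => index 1.
Insert 309: h=1, slot 1 occupied => index 2.
Insert 698: h=5, slots 5,6 occupied => index 9.
Table: [., 78, 309, ., ., 181, 787, ., ., 698, .]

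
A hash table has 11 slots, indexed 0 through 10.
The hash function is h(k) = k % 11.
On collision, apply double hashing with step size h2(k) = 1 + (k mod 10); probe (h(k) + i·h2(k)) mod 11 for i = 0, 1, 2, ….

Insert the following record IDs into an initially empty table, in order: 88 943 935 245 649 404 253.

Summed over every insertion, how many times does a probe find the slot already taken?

Insert 88: h=0, slot 0 empty → index 0.
Insert 943: h=8, slot 8 empty → index 8.
Insert 935: h=0, h2=6, slot 0 occupied → index 6.
Insert 245: h=3, slot 3 empty → index 3.
Insert 649: h=0, h2=10, slot 0 occupied → index 10.
Insert 404: h=8, h2=5, slot 8 occupied → index 2.
Insert 253: h=0, h2=4, slot 0 occupied → index 4.
Table: [88, ∅, 404, 245, 253, ∅, 935, ∅, 943, ∅, 649]

4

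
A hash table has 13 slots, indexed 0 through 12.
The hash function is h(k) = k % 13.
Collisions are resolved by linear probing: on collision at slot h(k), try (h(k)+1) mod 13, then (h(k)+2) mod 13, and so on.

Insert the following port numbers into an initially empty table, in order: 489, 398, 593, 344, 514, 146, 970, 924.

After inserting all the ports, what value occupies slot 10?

593

489 hashes to 8; slot 8 is free => place at 8.
398 hashes to 8; 8 taken => place at 9.
593 hashes to 8; 8,9 taken => place at 10.
344 hashes to 6; slot 6 is free => place at 6.
514 hashes to 7; slot 7 is free => place at 7.
146 hashes to 3; slot 3 is free => place at 3.
970 hashes to 8; 8,9,10 taken => place at 11.
924 hashes to 1; slot 1 is free => place at 1.
Table: [., 924, ., 146, ., ., 344, 514, 489, 398, 593, 970, .]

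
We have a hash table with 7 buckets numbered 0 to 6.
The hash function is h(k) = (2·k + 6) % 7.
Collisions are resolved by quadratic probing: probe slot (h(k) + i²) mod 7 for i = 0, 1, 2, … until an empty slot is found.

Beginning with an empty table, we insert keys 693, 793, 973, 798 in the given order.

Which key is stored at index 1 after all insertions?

798

693 hashes to 6; slot 6 is free → place at 6.
793 hashes to 3; slot 3 is free → place at 3.
973 hashes to 6; 6 taken → place at 0.
798 hashes to 6; 6,0,3 taken → place at 1.
Table: [973, 798, —, 793, —, —, 693]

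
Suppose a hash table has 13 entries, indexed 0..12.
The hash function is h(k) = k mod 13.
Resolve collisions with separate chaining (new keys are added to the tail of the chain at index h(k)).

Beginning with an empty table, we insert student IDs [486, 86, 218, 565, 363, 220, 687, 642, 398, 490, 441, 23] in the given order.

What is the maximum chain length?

Insert 486: h=5, bucket 5 empty -> new chain.
Insert 86: h=8, bucket 8 empty -> new chain.
Insert 218: h=10, bucket 10 empty -> new chain.
Insert 565: h=6, bucket 6 empty -> new chain.
Insert 363: h=12, bucket 12 empty -> new chain.
Insert 220: h=12, bucket 12 nonempty -> append to chain.
Insert 687: h=11, bucket 11 empty -> new chain.
Insert 642: h=5, bucket 5 nonempty -> append to chain.
Insert 398: h=8, bucket 8 nonempty -> append to chain.
Insert 490: h=9, bucket 9 empty -> new chain.
Insert 441: h=12, bucket 12 nonempty -> append to chain.
Insert 23: h=10, bucket 10 nonempty -> append to chain.
Final buckets:
0: .
1: .
2: .
3: .
4: .
5: 486 -> 642
6: 565
7: .
8: 86 -> 398
9: 490
10: 218 -> 23
11: 687
12: 363 -> 220 -> 441

3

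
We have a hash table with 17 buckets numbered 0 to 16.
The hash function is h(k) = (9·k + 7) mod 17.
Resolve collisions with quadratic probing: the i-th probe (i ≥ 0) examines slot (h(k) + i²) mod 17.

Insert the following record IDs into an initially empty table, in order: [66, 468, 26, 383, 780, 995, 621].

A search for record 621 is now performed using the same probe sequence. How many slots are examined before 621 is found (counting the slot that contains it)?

66: h=6 → slot 6
468: h=3 → slot 3
26: h=3, probe 3,4 → slot 4
383: h=3, probe 3,4,7 → slot 7
780: h=6, probe 6,7,10 → slot 10
995: h=3, probe 3,4,7,12 → slot 12
621: h=3, probe 3,4,7,12,2 → slot 2
Table: [., ., 621, 468, 26, ., 66, 383, ., ., 780, ., 995, ., ., ., .]
Lookup 621: h=3, probe 3,4,7,12,2 → found at 2.

5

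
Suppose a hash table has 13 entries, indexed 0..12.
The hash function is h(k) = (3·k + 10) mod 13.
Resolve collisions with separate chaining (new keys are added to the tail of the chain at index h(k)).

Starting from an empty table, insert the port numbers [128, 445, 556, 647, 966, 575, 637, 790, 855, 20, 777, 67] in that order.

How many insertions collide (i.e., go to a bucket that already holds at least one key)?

128 -> bucket 4
445 -> bucket 6
556 -> bucket 1
647 -> bucket 1 (collision)
966 -> bucket 9
575 -> bucket 6 (collision)
637 -> bucket 10
790 -> bucket 1 (collision)
855 -> bucket 1 (collision)
20 -> bucket 5
777 -> bucket 1 (collision)
67 -> bucket 3
Final buckets:
0: -
1: 556 -> 647 -> 790 -> 855 -> 777
2: -
3: 67
4: 128
5: 20
6: 445 -> 575
7: -
8: -
9: 966
10: 637
11: -
12: -

5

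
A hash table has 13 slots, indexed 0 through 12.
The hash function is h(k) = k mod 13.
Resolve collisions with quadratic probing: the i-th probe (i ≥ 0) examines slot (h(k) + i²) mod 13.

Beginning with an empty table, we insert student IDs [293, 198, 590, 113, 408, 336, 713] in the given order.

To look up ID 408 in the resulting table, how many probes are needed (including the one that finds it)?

293 hashes to 7; slot 7 is free → place at 7.
198 hashes to 3; slot 3 is free → place at 3.
590 hashes to 5; slot 5 is free → place at 5.
113 hashes to 9; slot 9 is free → place at 9.
408 hashes to 5; 5 taken → place at 6.
336 hashes to 11; slot 11 is free → place at 11.
713 hashes to 11; 11 taken → place at 12.
Table: [∅, ∅, ∅, 198, ∅, 590, 408, 293, ∅, 113, ∅, 336, 713]
Lookup 408: h=5, probe 5,6 → found at 6.

2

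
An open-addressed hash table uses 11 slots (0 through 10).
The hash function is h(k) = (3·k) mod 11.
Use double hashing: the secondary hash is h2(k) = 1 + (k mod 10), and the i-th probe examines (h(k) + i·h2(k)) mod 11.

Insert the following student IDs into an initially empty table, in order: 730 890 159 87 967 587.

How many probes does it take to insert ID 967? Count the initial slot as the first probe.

730: h=1 => slot 1
890: h=8 => slot 8
159: h=4 => slot 4
87: h=8, h2=8, probe 8,5 => slot 5
967: h=8, h2=8, probe 8,5,2 => slot 2
587: h=1, h2=8, probe 1,9 => slot 9
Table: [∅, 730, 967, ∅, 159, 87, ∅, ∅, 890, 587, ∅]

3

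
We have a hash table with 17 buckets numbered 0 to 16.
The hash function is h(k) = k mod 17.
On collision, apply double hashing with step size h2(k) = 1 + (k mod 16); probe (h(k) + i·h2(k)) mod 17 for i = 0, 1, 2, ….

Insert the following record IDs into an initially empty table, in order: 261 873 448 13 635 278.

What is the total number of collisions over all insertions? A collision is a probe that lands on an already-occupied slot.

261 hashes to 6; slot 6 is free → place at 6.
873 hashes to 6, h2=10; 6 taken → place at 16.
448 hashes to 6, h2=1; 6 taken → place at 7.
13 hashes to 13; slot 13 is free → place at 13.
635 hashes to 6, h2=12; 6 taken → place at 1.
278 hashes to 6, h2=7; 6,13 taken → place at 3.
Table: [∅, 635, ∅, 278, ∅, ∅, 261, 448, ∅, ∅, ∅, ∅, ∅, 13, ∅, ∅, 873]

5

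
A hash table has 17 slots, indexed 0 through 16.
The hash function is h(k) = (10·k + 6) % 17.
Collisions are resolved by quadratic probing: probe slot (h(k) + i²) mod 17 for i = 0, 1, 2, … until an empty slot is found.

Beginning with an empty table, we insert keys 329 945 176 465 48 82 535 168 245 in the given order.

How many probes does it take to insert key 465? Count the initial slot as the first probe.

3

Insert 329: h=15, slot 15 empty → index 15.
Insert 945: h=4, slot 4 empty → index 4.
Insert 176: h=15, slot 15 occupied → index 16.
Insert 465: h=15, slots 15,16 occupied → index 2.
Insert 48: h=10, slot 10 empty → index 10.
Insert 82: h=10, slot 10 occupied → index 11.
Insert 535: h=1, slot 1 empty → index 1.
Insert 168: h=3, slot 3 empty → index 3.
Insert 245: h=8, slot 8 empty → index 8.
Table: [_, 535, 465, 168, 945, _, _, _, 245, _, 48, 82, _, _, _, 329, 176]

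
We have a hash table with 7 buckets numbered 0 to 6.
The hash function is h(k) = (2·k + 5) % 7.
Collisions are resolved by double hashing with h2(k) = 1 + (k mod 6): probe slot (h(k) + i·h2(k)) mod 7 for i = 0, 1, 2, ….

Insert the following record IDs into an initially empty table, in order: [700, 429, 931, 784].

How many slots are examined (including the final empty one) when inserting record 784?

2

700 hashes to 5; slot 5 is free => place at 5.
429 hashes to 2; slot 2 is free => place at 2.
931 hashes to 5, h2=2; 5 taken => place at 0.
784 hashes to 5, h2=5; 5 taken => place at 3.
Table: [931, ∅, 429, 784, ∅, 700, ∅]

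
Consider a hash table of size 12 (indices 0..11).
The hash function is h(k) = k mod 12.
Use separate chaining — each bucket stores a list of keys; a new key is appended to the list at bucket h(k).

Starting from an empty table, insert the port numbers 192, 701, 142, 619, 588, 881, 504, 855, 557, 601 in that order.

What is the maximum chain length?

3

Insert 192: h=0, bucket 0 empty → new chain.
Insert 701: h=5, bucket 5 empty → new chain.
Insert 142: h=10, bucket 10 empty → new chain.
Insert 619: h=7, bucket 7 empty → new chain.
Insert 588: h=0, bucket 0 nonempty → append to chain.
Insert 881: h=5, bucket 5 nonempty → append to chain.
Insert 504: h=0, bucket 0 nonempty → append to chain.
Insert 855: h=3, bucket 3 empty → new chain.
Insert 557: h=5, bucket 5 nonempty → append to chain.
Insert 601: h=1, bucket 1 empty → new chain.
Final buckets:
0: 192 -> 588 -> 504
1: 601
2: _
3: 855
4: _
5: 701 -> 881 -> 557
6: _
7: 619
8: _
9: _
10: 142
11: _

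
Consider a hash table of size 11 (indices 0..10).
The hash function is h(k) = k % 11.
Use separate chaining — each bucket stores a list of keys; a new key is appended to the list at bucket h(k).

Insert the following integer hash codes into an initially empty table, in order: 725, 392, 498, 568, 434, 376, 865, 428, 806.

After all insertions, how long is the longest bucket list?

725 -> bucket 10
392 -> bucket 7
498 -> bucket 3
568 -> bucket 7 (collision)
434 -> bucket 5
376 -> bucket 2
865 -> bucket 7 (collision)
428 -> bucket 10 (collision)
806 -> bucket 3 (collision)
Final buckets:
0: ∅
1: ∅
2: 376
3: 498 -> 806
4: ∅
5: 434
6: ∅
7: 392 -> 568 -> 865
8: ∅
9: ∅
10: 725 -> 428

3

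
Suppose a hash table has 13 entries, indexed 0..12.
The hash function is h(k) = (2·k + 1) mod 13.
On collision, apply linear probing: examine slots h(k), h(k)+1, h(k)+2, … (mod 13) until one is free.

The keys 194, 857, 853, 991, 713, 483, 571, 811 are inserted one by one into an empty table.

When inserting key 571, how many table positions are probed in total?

3

194 hashes to 12; slot 12 is free → place at 12.
857 hashes to 12; 12 taken → place at 0.
853 hashes to 4; slot 4 is free → place at 4.
991 hashes to 7; slot 7 is free → place at 7.
713 hashes to 10; slot 10 is free → place at 10.
483 hashes to 5; slot 5 is free → place at 5.
571 hashes to 12; 12,0 taken → place at 1.
811 hashes to 11; slot 11 is free → place at 11.
Table: [857, 571, ∅, ∅, 853, 483, ∅, 991, ∅, ∅, 713, 811, 194]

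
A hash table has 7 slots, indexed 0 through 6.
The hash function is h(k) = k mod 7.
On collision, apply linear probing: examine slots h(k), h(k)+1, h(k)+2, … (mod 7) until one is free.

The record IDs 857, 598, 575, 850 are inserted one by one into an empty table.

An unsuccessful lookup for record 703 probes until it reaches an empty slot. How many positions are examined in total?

857: h=3 => slot 3
598: h=3, probe 3,4 => slot 4
575: h=1 => slot 1
850: h=3, probe 3,4,5 => slot 5
Table: [_, 575, _, 857, 598, 850, _]
Lookup 703: h=3, probe 3,4,5,6 → slot 6 empty, not found.

4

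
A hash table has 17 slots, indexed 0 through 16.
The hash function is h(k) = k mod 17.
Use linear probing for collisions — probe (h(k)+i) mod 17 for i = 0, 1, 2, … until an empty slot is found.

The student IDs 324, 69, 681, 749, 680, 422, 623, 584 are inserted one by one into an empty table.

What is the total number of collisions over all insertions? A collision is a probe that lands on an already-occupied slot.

324: h=1 -> slot 1
69: h=1, probe 1,2 -> slot 2
681: h=1, probe 1,2,3 -> slot 3
749: h=1, probe 1,2,3,4 -> slot 4
680: h=0 -> slot 0
422: h=14 -> slot 14
623: h=11 -> slot 11
584: h=6 -> slot 6
Table: [680, 324, 69, 681, 749, _, 584, _, _, _, _, 623, _, _, 422, _, _]

6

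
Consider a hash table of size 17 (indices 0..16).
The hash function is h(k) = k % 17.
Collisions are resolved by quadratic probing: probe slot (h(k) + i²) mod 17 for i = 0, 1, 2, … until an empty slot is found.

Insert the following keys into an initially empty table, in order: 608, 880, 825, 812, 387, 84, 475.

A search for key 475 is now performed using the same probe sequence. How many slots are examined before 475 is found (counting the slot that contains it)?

3

608 hashes to 13; slot 13 is free -> place at 13.
880 hashes to 13; 13 taken -> place at 14.
825 hashes to 9; slot 9 is free -> place at 9.
812 hashes to 13; 13,14 taken -> place at 0.
387 hashes to 13; 13,14,0 taken -> place at 5.
84 hashes to 16; slot 16 is free -> place at 16.
475 hashes to 16; 16,0 taken -> place at 3.
Table: [812, ., ., 475, ., 387, ., ., ., 825, ., ., ., 608, 880, ., 84]
Lookup 475: h=16, probe 16,0,3 → found at 3.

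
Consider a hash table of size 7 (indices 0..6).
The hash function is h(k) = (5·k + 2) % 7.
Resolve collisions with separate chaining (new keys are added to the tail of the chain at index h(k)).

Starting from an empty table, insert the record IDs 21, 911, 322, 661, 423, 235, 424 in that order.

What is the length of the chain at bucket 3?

2

21 -> bucket 2
911 -> bucket 0
322 -> bucket 2 (collision)
661 -> bucket 3
423 -> bucket 3 (collision)
235 -> bucket 1
424 -> bucket 1 (collision)
Final buckets:
0: 911
1: 235 -> 424
2: 21 -> 322
3: 661 -> 423
4: .
5: .
6: .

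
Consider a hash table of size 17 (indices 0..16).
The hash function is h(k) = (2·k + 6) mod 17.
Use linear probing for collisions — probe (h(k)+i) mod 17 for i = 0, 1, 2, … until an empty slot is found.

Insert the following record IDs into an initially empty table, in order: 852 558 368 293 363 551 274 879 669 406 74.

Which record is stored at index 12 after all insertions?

274

852 hashes to 10; slot 10 is free → place at 10.
558 hashes to 0; slot 0 is free → place at 0.
368 hashes to 11; slot 11 is free → place at 11.
293 hashes to 14; slot 14 is free → place at 14.
363 hashes to 1; slot 1 is free → place at 1.
551 hashes to 3; slot 3 is free → place at 3.
274 hashes to 10; 10,11 taken → place at 12.
879 hashes to 13; slot 13 is free → place at 13.
669 hashes to 1; 1 taken → place at 2.
406 hashes to 2; 2,3 taken → place at 4.
74 hashes to 1; 1,2,3,4 taken → place at 5.
Table: [558, 363, 669, 551, 406, 74, -, -, -, -, 852, 368, 274, 879, 293, -, -]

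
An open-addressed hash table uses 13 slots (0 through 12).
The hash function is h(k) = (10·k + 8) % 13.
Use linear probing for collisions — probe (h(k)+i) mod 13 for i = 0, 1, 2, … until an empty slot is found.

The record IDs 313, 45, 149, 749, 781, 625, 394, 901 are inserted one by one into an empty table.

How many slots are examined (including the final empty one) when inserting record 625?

3

Insert 313: h=5, slot 5 empty => index 5.
Insert 45: h=3, slot 3 empty => index 3.
Insert 149: h=3, slot 3 occupied => index 4.
Insert 749: h=10, slot 10 empty => index 10.
Insert 781: h=5, slot 5 occupied => index 6.
Insert 625: h=5, slots 5,6 occupied => index 7.
Insert 394: h=9, slot 9 empty => index 9.
Insert 901: h=9, slots 9,10 occupied => index 11.
Table: [-, -, -, 45, 149, 313, 781, 625, -, 394, 749, 901, -]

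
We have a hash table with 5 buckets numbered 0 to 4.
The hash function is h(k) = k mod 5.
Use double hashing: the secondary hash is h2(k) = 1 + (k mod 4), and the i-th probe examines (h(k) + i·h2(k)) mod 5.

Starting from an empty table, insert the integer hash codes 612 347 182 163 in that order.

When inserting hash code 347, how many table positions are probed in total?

612 hashes to 2; slot 2 is free => place at 2.
347 hashes to 2, h2=4; 2 taken => place at 1.
182 hashes to 2, h2=3; 2 taken => place at 0.
163 hashes to 3; slot 3 is free => place at 3.
Table: [182, 347, 612, 163, _]

2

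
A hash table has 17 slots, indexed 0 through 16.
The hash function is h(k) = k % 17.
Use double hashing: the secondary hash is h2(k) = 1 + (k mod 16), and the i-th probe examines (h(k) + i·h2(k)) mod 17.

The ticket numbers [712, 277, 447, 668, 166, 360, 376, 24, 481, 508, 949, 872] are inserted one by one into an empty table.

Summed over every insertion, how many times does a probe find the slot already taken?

712: h=15 -> slot 15
277: h=5 -> slot 5
447: h=5, h2=16, probe 5,4 -> slot 4
668: h=5, h2=13, probe 5,1 -> slot 1
166: h=13 -> slot 13
360: h=3 -> slot 3
376: h=2 -> slot 2
24: h=7 -> slot 7
481: h=5, h2=2, probe 5,7,9 -> slot 9
508: h=15, h2=13, probe 15,11 -> slot 11
949: h=14 -> slot 14
872: h=5, h2=9, probe 5,14,6 -> slot 6
Table: [—, 668, 376, 360, 447, 277, 872, 24, —, 481, —, 508, —, 166, 949, 712, —]

7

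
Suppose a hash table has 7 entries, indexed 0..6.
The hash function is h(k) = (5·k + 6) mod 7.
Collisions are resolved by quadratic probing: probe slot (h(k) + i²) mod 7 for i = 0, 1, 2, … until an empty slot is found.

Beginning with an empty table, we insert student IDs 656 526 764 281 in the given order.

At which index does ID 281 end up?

Insert 656: h=3, slot 3 empty -> index 3.
Insert 526: h=4, slot 4 empty -> index 4.
Insert 764: h=4, slot 4 occupied -> index 5.
Insert 281: h=4, slots 4,5 occupied -> index 1.
Table: [∅, 281, ∅, 656, 526, 764, ∅]

1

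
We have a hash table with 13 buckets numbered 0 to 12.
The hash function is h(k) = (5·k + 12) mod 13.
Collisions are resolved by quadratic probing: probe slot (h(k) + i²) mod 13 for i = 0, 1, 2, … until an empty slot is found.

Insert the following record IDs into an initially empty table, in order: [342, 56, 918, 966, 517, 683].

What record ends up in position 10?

966

342: h=6 → slot 6
56: h=6, probe 6,7 → slot 7
918: h=0 → slot 0
966: h=6, probe 6,7,10 → slot 10
517: h=10, probe 10,11 → slot 11
683: h=8 → slot 8
Table: [918, -, -, -, -, -, 342, 56, 683, -, 966, 517, -]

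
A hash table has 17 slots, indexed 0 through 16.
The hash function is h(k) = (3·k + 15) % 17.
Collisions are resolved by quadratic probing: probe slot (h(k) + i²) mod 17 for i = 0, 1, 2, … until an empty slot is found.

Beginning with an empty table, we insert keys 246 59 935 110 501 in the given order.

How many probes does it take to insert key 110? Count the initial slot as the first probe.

3

246 hashes to 5; slot 5 is free → place at 5.
59 hashes to 5; 5 taken → place at 6.
935 hashes to 15; slot 15 is free → place at 15.
110 hashes to 5; 5,6 taken → place at 9.
501 hashes to 5; 5,6,9 taken → place at 14.
Table: [-, -, -, -, -, 246, 59, -, -, 110, -, -, -, -, 501, 935, -]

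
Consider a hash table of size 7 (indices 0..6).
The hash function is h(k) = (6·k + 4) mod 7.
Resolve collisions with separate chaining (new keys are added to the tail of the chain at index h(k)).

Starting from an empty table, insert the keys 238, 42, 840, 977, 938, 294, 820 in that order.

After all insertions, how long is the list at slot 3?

238 -> bucket 4
42 -> bucket 4 (collision)
840 -> bucket 4 (collision)
977 -> bucket 0
938 -> bucket 4 (collision)
294 -> bucket 4 (collision)
820 -> bucket 3
Final buckets:
0: 977
1: ∅
2: ∅
3: 820
4: 238 -> 42 -> 840 -> 938 -> 294
5: ∅
6: ∅

1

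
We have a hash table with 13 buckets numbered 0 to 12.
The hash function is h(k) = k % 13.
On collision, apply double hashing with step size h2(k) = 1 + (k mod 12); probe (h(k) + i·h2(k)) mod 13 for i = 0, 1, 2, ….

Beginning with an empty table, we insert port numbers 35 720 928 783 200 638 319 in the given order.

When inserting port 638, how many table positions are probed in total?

Insert 35: h=9, slot 9 empty → index 9.
Insert 720: h=5, slot 5 empty → index 5.
Insert 928: h=5, h2=5, slot 5 occupied → index 10.
Insert 783: h=3, slot 3 empty → index 3.
Insert 200: h=5, h2=9, slot 5 occupied → index 1.
Insert 638: h=1, h2=3, slot 1 occupied → index 4.
Insert 319: h=7, slot 7 empty → index 7.
Table: [., 200, ., 783, 638, 720, ., 319, ., 35, 928, ., .]

2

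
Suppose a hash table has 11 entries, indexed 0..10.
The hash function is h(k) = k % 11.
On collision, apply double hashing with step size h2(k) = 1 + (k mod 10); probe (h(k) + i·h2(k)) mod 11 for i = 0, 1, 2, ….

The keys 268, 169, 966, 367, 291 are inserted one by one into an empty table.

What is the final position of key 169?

Insert 268: h=4, slot 4 empty => index 4.
Insert 169: h=4, h2=10, slot 4 occupied => index 3.
Insert 966: h=9, slot 9 empty => index 9.
Insert 367: h=4, h2=8, slot 4 occupied => index 1.
Insert 291: h=5, slot 5 empty => index 5.
Table: [∅, 367, ∅, 169, 268, 291, ∅, ∅, ∅, 966, ∅]

3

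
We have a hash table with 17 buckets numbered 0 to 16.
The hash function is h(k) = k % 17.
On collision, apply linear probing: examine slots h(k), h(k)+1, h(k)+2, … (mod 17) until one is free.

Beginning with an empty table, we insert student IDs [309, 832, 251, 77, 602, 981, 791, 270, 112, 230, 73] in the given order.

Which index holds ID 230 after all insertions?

Insert 309: h=3, slot 3 empty -> index 3.
Insert 832: h=16, slot 16 empty -> index 16.
Insert 251: h=13, slot 13 empty -> index 13.
Insert 77: h=9, slot 9 empty -> index 9.
Insert 602: h=7, slot 7 empty -> index 7.
Insert 981: h=12, slot 12 empty -> index 12.
Insert 791: h=9, slot 9 occupied -> index 10.
Insert 270: h=15, slot 15 empty -> index 15.
Insert 112: h=10, slot 10 occupied -> index 11.
Insert 230: h=9, slots 9,10,11,12,13 occupied -> index 14.
Insert 73: h=5, slot 5 empty -> index 5.
Table: [_, _, _, 309, _, 73, _, 602, _, 77, 791, 112, 981, 251, 230, 270, 832]

14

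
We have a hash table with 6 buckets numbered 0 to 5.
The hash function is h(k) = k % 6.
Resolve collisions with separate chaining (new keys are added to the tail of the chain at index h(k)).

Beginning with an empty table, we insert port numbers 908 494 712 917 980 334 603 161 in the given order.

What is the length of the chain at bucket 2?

Insert 908: h=2, bucket 2 empty -> new chain.
Insert 494: h=2, bucket 2 nonempty -> append to chain.
Insert 712: h=4, bucket 4 empty -> new chain.
Insert 917: h=5, bucket 5 empty -> new chain.
Insert 980: h=2, bucket 2 nonempty -> append to chain.
Insert 334: h=4, bucket 4 nonempty -> append to chain.
Insert 603: h=3, bucket 3 empty -> new chain.
Insert 161: h=5, bucket 5 nonempty -> append to chain.
Final buckets:
0: ∅
1: ∅
2: 908 -> 494 -> 980
3: 603
4: 712 -> 334
5: 917 -> 161

3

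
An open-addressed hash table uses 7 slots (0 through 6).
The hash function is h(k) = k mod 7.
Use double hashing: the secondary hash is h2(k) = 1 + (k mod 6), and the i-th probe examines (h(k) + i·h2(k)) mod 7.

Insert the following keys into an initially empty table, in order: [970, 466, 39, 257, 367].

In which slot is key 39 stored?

1

Insert 970: h=4, slot 4 empty → index 4.
Insert 466: h=4, h2=5, slot 4 occupied → index 2.
Insert 39: h=4, h2=4, slot 4 occupied → index 1.
Insert 257: h=5, slot 5 empty → index 5.
Insert 367: h=3, slot 3 empty → index 3.
Table: [_, 39, 466, 367, 970, 257, _]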